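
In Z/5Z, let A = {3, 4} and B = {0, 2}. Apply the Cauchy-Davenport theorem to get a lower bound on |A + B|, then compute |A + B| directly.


Cauchy-Davenport: |A + B| ≥ min(p, |A| + |B| - 1) for A, B nonempty in Z/pZ.
|A| = 2, |B| = 2, p = 5.
CD lower bound = min(5, 2 + 2 - 1) = min(5, 3) = 3.
Compute A + B mod 5 directly:
a = 3: 3+0=3, 3+2=0
a = 4: 4+0=4, 4+2=1
A + B = {0, 1, 3, 4}, so |A + B| = 4.
Verify: 4 ≥ 3? Yes ✓.

CD lower bound = 3, actual |A + B| = 4.


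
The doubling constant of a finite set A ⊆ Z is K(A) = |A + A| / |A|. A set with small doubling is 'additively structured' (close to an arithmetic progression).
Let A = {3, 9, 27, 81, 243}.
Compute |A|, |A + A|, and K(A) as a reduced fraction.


|A| = 5.
Compute A + A by enumerating all 25 pairs.
A + A = {6, 12, 18, 30, 36, 54, 84, 90, 108, 162, 246, 252, 270, 324, 486}, so |A + A| = 15.
K = |A + A| / |A| = 15/5 = 3/1 ≈ 3.0000.
Reference: AP of size 5 gives K = 9/5 ≈ 1.8000; a fully generic set of size 5 gives K ≈ 3.0000.

|A| = 5, |A + A| = 15, K = 15/5 = 3/1.


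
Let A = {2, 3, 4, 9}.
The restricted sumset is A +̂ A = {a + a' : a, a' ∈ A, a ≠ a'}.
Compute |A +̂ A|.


Restricted sumset: A +̂ A = {a + a' : a ∈ A, a' ∈ A, a ≠ a'}.
Equivalently, take A + A and drop any sum 2a that is achievable ONLY as a + a for a ∈ A (i.e. sums representable only with equal summands).
Enumerate pairs (a, a') with a < a' (symmetric, so each unordered pair gives one sum; this covers all a ≠ a'):
  2 + 3 = 5
  2 + 4 = 6
  2 + 9 = 11
  3 + 4 = 7
  3 + 9 = 12
  4 + 9 = 13
Collected distinct sums: {5, 6, 7, 11, 12, 13}
|A +̂ A| = 6
(Reference bound: |A +̂ A| ≥ 2|A| - 3 for |A| ≥ 2, with |A| = 4 giving ≥ 5.)

|A +̂ A| = 6


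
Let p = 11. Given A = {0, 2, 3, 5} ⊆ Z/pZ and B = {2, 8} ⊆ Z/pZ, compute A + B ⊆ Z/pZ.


Work in Z/11Z: reduce every sum a + b modulo 11.
Enumerate all 8 pairs:
a = 0: 0+2=2, 0+8=8
a = 2: 2+2=4, 2+8=10
a = 3: 3+2=5, 3+8=0
a = 5: 5+2=7, 5+8=2
Distinct residues collected: {0, 2, 4, 5, 7, 8, 10}
|A + B| = 7 (out of 11 total residues).

A + B = {0, 2, 4, 5, 7, 8, 10}


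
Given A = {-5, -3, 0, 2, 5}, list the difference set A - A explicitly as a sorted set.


A - A = {a - a' : a, a' ∈ A}.
Compute a - a' for each ordered pair (a, a'):
a = -5: -5--5=0, -5--3=-2, -5-0=-5, -5-2=-7, -5-5=-10
a = -3: -3--5=2, -3--3=0, -3-0=-3, -3-2=-5, -3-5=-8
a = 0: 0--5=5, 0--3=3, 0-0=0, 0-2=-2, 0-5=-5
a = 2: 2--5=7, 2--3=5, 2-0=2, 2-2=0, 2-5=-3
a = 5: 5--5=10, 5--3=8, 5-0=5, 5-2=3, 5-5=0
Collecting distinct values (and noting 0 appears from a-a):
A - A = {-10, -8, -7, -5, -3, -2, 0, 2, 3, 5, 7, 8, 10}
|A - A| = 13

A - A = {-10, -8, -7, -5, -3, -2, 0, 2, 3, 5, 7, 8, 10}


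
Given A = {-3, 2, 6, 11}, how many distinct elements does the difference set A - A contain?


A - A = {a - a' : a, a' ∈ A}; |A| = 4.
Bounds: 2|A|-1 ≤ |A - A| ≤ |A|² - |A| + 1, i.e. 7 ≤ |A - A| ≤ 13.
Note: 0 ∈ A - A always (from a - a). The set is symmetric: if d ∈ A - A then -d ∈ A - A.
Enumerate nonzero differences d = a - a' with a > a' (then include -d):
Positive differences: {4, 5, 9, 14}
Full difference set: {0} ∪ (positive diffs) ∪ (negative diffs).
|A - A| = 1 + 2·4 = 9 (matches direct enumeration: 9).

|A - A| = 9


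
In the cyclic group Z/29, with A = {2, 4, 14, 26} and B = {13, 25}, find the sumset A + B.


Work in Z/29Z: reduce every sum a + b modulo 29.
Enumerate all 8 pairs:
a = 2: 2+13=15, 2+25=27
a = 4: 4+13=17, 4+25=0
a = 14: 14+13=27, 14+25=10
a = 26: 26+13=10, 26+25=22
Distinct residues collected: {0, 10, 15, 17, 22, 27}
|A + B| = 6 (out of 29 total residues).

A + B = {0, 10, 15, 17, 22, 27}


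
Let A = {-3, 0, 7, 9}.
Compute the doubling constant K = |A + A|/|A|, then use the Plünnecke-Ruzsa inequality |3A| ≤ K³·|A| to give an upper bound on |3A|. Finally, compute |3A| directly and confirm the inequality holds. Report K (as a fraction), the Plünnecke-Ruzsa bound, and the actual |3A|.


|A| = 4.
Step 1: Compute A + A by enumerating all 16 pairs.
A + A = {-6, -3, 0, 4, 6, 7, 9, 14, 16, 18}, so |A + A| = 10.
Step 2: Doubling constant K = |A + A|/|A| = 10/4 = 10/4 ≈ 2.5000.
Step 3: Plünnecke-Ruzsa gives |3A| ≤ K³·|A| = (2.5000)³ · 4 ≈ 62.5000.
Step 4: Compute 3A = A + A + A directly by enumerating all triples (a,b,c) ∈ A³; |3A| = 20.
Step 5: Check 20 ≤ 62.5000? Yes ✓.

K = 10/4, Plünnecke-Ruzsa bound K³|A| ≈ 62.5000, |3A| = 20, inequality holds.


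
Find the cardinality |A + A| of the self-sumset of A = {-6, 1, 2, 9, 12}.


A + A = {a + a' : a, a' ∈ A}; |A| = 5.
General bounds: 2|A| - 1 ≤ |A + A| ≤ |A|(|A|+1)/2, i.e. 9 ≤ |A + A| ≤ 15.
Lower bound 2|A|-1 is attained iff A is an arithmetic progression.
Enumerate sums a + a' for a ≤ a' (symmetric, so this suffices):
a = -6: -6+-6=-12, -6+1=-5, -6+2=-4, -6+9=3, -6+12=6
a = 1: 1+1=2, 1+2=3, 1+9=10, 1+12=13
a = 2: 2+2=4, 2+9=11, 2+12=14
a = 9: 9+9=18, 9+12=21
a = 12: 12+12=24
Distinct sums: {-12, -5, -4, 2, 3, 4, 6, 10, 11, 13, 14, 18, 21, 24}
|A + A| = 14

|A + A| = 14


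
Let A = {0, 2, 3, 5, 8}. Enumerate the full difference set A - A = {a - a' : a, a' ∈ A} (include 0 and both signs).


A - A = {a - a' : a, a' ∈ A}.
Compute a - a' for each ordered pair (a, a'):
a = 0: 0-0=0, 0-2=-2, 0-3=-3, 0-5=-5, 0-8=-8
a = 2: 2-0=2, 2-2=0, 2-3=-1, 2-5=-3, 2-8=-6
a = 3: 3-0=3, 3-2=1, 3-3=0, 3-5=-2, 3-8=-5
a = 5: 5-0=5, 5-2=3, 5-3=2, 5-5=0, 5-8=-3
a = 8: 8-0=8, 8-2=6, 8-3=5, 8-5=3, 8-8=0
Collecting distinct values (and noting 0 appears from a-a):
A - A = {-8, -6, -5, -3, -2, -1, 0, 1, 2, 3, 5, 6, 8}
|A - A| = 13

A - A = {-8, -6, -5, -3, -2, -1, 0, 1, 2, 3, 5, 6, 8}


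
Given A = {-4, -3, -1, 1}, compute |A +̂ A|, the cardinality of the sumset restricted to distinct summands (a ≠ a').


Restricted sumset: A +̂ A = {a + a' : a ∈ A, a' ∈ A, a ≠ a'}.
Equivalently, take A + A and drop any sum 2a that is achievable ONLY as a + a for a ∈ A (i.e. sums representable only with equal summands).
Enumerate pairs (a, a') with a < a' (symmetric, so each unordered pair gives one sum; this covers all a ≠ a'):
  -4 + -3 = -7
  -4 + -1 = -5
  -4 + 1 = -3
  -3 + -1 = -4
  -3 + 1 = -2
  -1 + 1 = 0
Collected distinct sums: {-7, -5, -4, -3, -2, 0}
|A +̂ A| = 6
(Reference bound: |A +̂ A| ≥ 2|A| - 3 for |A| ≥ 2, with |A| = 4 giving ≥ 5.)

|A +̂ A| = 6


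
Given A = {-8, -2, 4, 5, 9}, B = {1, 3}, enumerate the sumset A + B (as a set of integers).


A + B = {a + b : a ∈ A, b ∈ B}.
Enumerate all |A|·|B| = 5·2 = 10 pairs (a, b) and collect distinct sums.
a = -8: -8+1=-7, -8+3=-5
a = -2: -2+1=-1, -2+3=1
a = 4: 4+1=5, 4+3=7
a = 5: 5+1=6, 5+3=8
a = 9: 9+1=10, 9+3=12
Collecting distinct sums: A + B = {-7, -5, -1, 1, 5, 6, 7, 8, 10, 12}
|A + B| = 10

A + B = {-7, -5, -1, 1, 5, 6, 7, 8, 10, 12}


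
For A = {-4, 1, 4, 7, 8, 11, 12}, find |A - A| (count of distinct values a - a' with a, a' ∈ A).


A - A = {a - a' : a, a' ∈ A}; |A| = 7.
Bounds: 2|A|-1 ≤ |A - A| ≤ |A|² - |A| + 1, i.e. 13 ≤ |A - A| ≤ 43.
Note: 0 ∈ A - A always (from a - a). The set is symmetric: if d ∈ A - A then -d ∈ A - A.
Enumerate nonzero differences d = a - a' with a > a' (then include -d):
Positive differences: {1, 3, 4, 5, 6, 7, 8, 10, 11, 12, 15, 16}
Full difference set: {0} ∪ (positive diffs) ∪ (negative diffs).
|A - A| = 1 + 2·12 = 25 (matches direct enumeration: 25).

|A - A| = 25


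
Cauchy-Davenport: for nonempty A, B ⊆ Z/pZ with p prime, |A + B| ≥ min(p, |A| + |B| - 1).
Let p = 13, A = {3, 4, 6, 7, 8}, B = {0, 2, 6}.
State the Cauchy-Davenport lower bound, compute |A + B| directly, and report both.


Cauchy-Davenport: |A + B| ≥ min(p, |A| + |B| - 1) for A, B nonempty in Z/pZ.
|A| = 5, |B| = 3, p = 13.
CD lower bound = min(13, 5 + 3 - 1) = min(13, 7) = 7.
Compute A + B mod 13 directly:
a = 3: 3+0=3, 3+2=5, 3+6=9
a = 4: 4+0=4, 4+2=6, 4+6=10
a = 6: 6+0=6, 6+2=8, 6+6=12
a = 7: 7+0=7, 7+2=9, 7+6=0
a = 8: 8+0=8, 8+2=10, 8+6=1
A + B = {0, 1, 3, 4, 5, 6, 7, 8, 9, 10, 12}, so |A + B| = 11.
Verify: 11 ≥ 7? Yes ✓.

CD lower bound = 7, actual |A + B| = 11.


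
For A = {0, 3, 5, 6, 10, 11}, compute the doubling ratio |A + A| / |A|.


|A| = 6.
Compute A + A by enumerating all 36 pairs.
A + A = {0, 3, 5, 6, 8, 9, 10, 11, 12, 13, 14, 15, 16, 17, 20, 21, 22}, so |A + A| = 17.
K = |A + A| / |A| = 17/6 (already in lowest terms) ≈ 2.8333.
Reference: AP of size 6 gives K = 11/6 ≈ 1.8333; a fully generic set of size 6 gives K ≈ 3.5000.

|A| = 6, |A + A| = 17, K = 17/6.


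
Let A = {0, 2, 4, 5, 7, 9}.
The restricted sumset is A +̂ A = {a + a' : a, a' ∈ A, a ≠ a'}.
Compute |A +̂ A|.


Restricted sumset: A +̂ A = {a + a' : a ∈ A, a' ∈ A, a ≠ a'}.
Equivalently, take A + A and drop any sum 2a that is achievable ONLY as a + a for a ∈ A (i.e. sums representable only with equal summands).
Enumerate pairs (a, a') with a < a' (symmetric, so each unordered pair gives one sum; this covers all a ≠ a'):
  0 + 2 = 2
  0 + 4 = 4
  0 + 5 = 5
  0 + 7 = 7
  0 + 9 = 9
  2 + 4 = 6
  2 + 5 = 7
  2 + 7 = 9
  2 + 9 = 11
  4 + 5 = 9
  4 + 7 = 11
  4 + 9 = 13
  5 + 7 = 12
  5 + 9 = 14
  7 + 9 = 16
Collected distinct sums: {2, 4, 5, 6, 7, 9, 11, 12, 13, 14, 16}
|A +̂ A| = 11
(Reference bound: |A +̂ A| ≥ 2|A| - 3 for |A| ≥ 2, with |A| = 6 giving ≥ 9.)

|A +̂ A| = 11


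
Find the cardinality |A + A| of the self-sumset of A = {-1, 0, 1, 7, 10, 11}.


A + A = {a + a' : a, a' ∈ A}; |A| = 6.
General bounds: 2|A| - 1 ≤ |A + A| ≤ |A|(|A|+1)/2, i.e. 11 ≤ |A + A| ≤ 21.
Lower bound 2|A|-1 is attained iff A is an arithmetic progression.
Enumerate sums a + a' for a ≤ a' (symmetric, so this suffices):
a = -1: -1+-1=-2, -1+0=-1, -1+1=0, -1+7=6, -1+10=9, -1+11=10
a = 0: 0+0=0, 0+1=1, 0+7=7, 0+10=10, 0+11=11
a = 1: 1+1=2, 1+7=8, 1+10=11, 1+11=12
a = 7: 7+7=14, 7+10=17, 7+11=18
a = 10: 10+10=20, 10+11=21
a = 11: 11+11=22
Distinct sums: {-2, -1, 0, 1, 2, 6, 7, 8, 9, 10, 11, 12, 14, 17, 18, 20, 21, 22}
|A + A| = 18

|A + A| = 18


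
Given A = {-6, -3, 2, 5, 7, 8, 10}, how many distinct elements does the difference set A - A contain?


A - A = {a - a' : a, a' ∈ A}; |A| = 7.
Bounds: 2|A|-1 ≤ |A - A| ≤ |A|² - |A| + 1, i.e. 13 ≤ |A - A| ≤ 43.
Note: 0 ∈ A - A always (from a - a). The set is symmetric: if d ∈ A - A then -d ∈ A - A.
Enumerate nonzero differences d = a - a' with a > a' (then include -d):
Positive differences: {1, 2, 3, 5, 6, 8, 10, 11, 13, 14, 16}
Full difference set: {0} ∪ (positive diffs) ∪ (negative diffs).
|A - A| = 1 + 2·11 = 23 (matches direct enumeration: 23).

|A - A| = 23


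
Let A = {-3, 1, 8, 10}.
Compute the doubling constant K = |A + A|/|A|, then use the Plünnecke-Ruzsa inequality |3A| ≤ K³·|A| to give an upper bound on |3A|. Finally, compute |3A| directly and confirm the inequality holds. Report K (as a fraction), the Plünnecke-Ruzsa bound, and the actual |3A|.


|A| = 4.
Step 1: Compute A + A by enumerating all 16 pairs.
A + A = {-6, -2, 2, 5, 7, 9, 11, 16, 18, 20}, so |A + A| = 10.
Step 2: Doubling constant K = |A + A|/|A| = 10/4 = 10/4 ≈ 2.5000.
Step 3: Plünnecke-Ruzsa gives |3A| ≤ K³·|A| = (2.5000)³ · 4 ≈ 62.5000.
Step 4: Compute 3A = A + A + A directly by enumerating all triples (a,b,c) ∈ A³; |3A| = 19.
Step 5: Check 19 ≤ 62.5000? Yes ✓.

K = 10/4, Plünnecke-Ruzsa bound K³|A| ≈ 62.5000, |3A| = 19, inequality holds.


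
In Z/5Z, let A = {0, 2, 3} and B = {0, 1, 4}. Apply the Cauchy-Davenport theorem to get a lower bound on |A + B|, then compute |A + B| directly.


Cauchy-Davenport: |A + B| ≥ min(p, |A| + |B| - 1) for A, B nonempty in Z/pZ.
|A| = 3, |B| = 3, p = 5.
CD lower bound = min(5, 3 + 3 - 1) = min(5, 5) = 5.
Compute A + B mod 5 directly:
a = 0: 0+0=0, 0+1=1, 0+4=4
a = 2: 2+0=2, 2+1=3, 2+4=1
a = 3: 3+0=3, 3+1=4, 3+4=2
A + B = {0, 1, 2, 3, 4}, so |A + B| = 5.
Verify: 5 ≥ 5? Yes ✓.

CD lower bound = 5, actual |A + B| = 5.


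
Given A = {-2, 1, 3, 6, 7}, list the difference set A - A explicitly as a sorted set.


A - A = {a - a' : a, a' ∈ A}.
Compute a - a' for each ordered pair (a, a'):
a = -2: -2--2=0, -2-1=-3, -2-3=-5, -2-6=-8, -2-7=-9
a = 1: 1--2=3, 1-1=0, 1-3=-2, 1-6=-5, 1-7=-6
a = 3: 3--2=5, 3-1=2, 3-3=0, 3-6=-3, 3-7=-4
a = 6: 6--2=8, 6-1=5, 6-3=3, 6-6=0, 6-7=-1
a = 7: 7--2=9, 7-1=6, 7-3=4, 7-6=1, 7-7=0
Collecting distinct values (and noting 0 appears from a-a):
A - A = {-9, -8, -6, -5, -4, -3, -2, -1, 0, 1, 2, 3, 4, 5, 6, 8, 9}
|A - A| = 17

A - A = {-9, -8, -6, -5, -4, -3, -2, -1, 0, 1, 2, 3, 4, 5, 6, 8, 9}


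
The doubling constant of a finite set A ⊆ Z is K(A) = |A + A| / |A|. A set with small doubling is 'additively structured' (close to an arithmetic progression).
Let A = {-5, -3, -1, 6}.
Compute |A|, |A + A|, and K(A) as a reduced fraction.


|A| = 4.
Compute A + A by enumerating all 16 pairs.
A + A = {-10, -8, -6, -4, -2, 1, 3, 5, 12}, so |A + A| = 9.
K = |A + A| / |A| = 9/4 (already in lowest terms) ≈ 2.2500.
Reference: AP of size 4 gives K = 7/4 ≈ 1.7500; a fully generic set of size 4 gives K ≈ 2.5000.

|A| = 4, |A + A| = 9, K = 9/4.


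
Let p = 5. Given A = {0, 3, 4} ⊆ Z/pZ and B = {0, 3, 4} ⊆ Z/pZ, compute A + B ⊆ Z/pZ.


Work in Z/5Z: reduce every sum a + b modulo 5.
Enumerate all 9 pairs:
a = 0: 0+0=0, 0+3=3, 0+4=4
a = 3: 3+0=3, 3+3=1, 3+4=2
a = 4: 4+0=4, 4+3=2, 4+4=3
Distinct residues collected: {0, 1, 2, 3, 4}
|A + B| = 5 (out of 5 total residues).

A + B = {0, 1, 2, 3, 4}


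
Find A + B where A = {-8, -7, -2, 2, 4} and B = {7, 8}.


A + B = {a + b : a ∈ A, b ∈ B}.
Enumerate all |A|·|B| = 5·2 = 10 pairs (a, b) and collect distinct sums.
a = -8: -8+7=-1, -8+8=0
a = -7: -7+7=0, -7+8=1
a = -2: -2+7=5, -2+8=6
a = 2: 2+7=9, 2+8=10
a = 4: 4+7=11, 4+8=12
Collecting distinct sums: A + B = {-1, 0, 1, 5, 6, 9, 10, 11, 12}
|A + B| = 9

A + B = {-1, 0, 1, 5, 6, 9, 10, 11, 12}


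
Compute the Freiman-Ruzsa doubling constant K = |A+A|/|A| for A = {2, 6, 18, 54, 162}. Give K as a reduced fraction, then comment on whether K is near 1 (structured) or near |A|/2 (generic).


|A| = 5.
Compute A + A by enumerating all 25 pairs.
A + A = {4, 8, 12, 20, 24, 36, 56, 60, 72, 108, 164, 168, 180, 216, 324}, so |A + A| = 15.
K = |A + A| / |A| = 15/5 = 3/1 ≈ 3.0000.
Reference: AP of size 5 gives K = 9/5 ≈ 1.8000; a fully generic set of size 5 gives K ≈ 3.0000.

|A| = 5, |A + A| = 15, K = 15/5 = 3/1.


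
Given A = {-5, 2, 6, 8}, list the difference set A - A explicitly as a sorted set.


A - A = {a - a' : a, a' ∈ A}.
Compute a - a' for each ordered pair (a, a'):
a = -5: -5--5=0, -5-2=-7, -5-6=-11, -5-8=-13
a = 2: 2--5=7, 2-2=0, 2-6=-4, 2-8=-6
a = 6: 6--5=11, 6-2=4, 6-6=0, 6-8=-2
a = 8: 8--5=13, 8-2=6, 8-6=2, 8-8=0
Collecting distinct values (and noting 0 appears from a-a):
A - A = {-13, -11, -7, -6, -4, -2, 0, 2, 4, 6, 7, 11, 13}
|A - A| = 13

A - A = {-13, -11, -7, -6, -4, -2, 0, 2, 4, 6, 7, 11, 13}


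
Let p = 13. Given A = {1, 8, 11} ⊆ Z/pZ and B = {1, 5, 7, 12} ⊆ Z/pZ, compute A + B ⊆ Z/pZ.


Work in Z/13Z: reduce every sum a + b modulo 13.
Enumerate all 12 pairs:
a = 1: 1+1=2, 1+5=6, 1+7=8, 1+12=0
a = 8: 8+1=9, 8+5=0, 8+7=2, 8+12=7
a = 11: 11+1=12, 11+5=3, 11+7=5, 11+12=10
Distinct residues collected: {0, 2, 3, 5, 6, 7, 8, 9, 10, 12}
|A + B| = 10 (out of 13 total residues).

A + B = {0, 2, 3, 5, 6, 7, 8, 9, 10, 12}


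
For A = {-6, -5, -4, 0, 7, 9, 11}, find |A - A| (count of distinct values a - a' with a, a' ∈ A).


A - A = {a - a' : a, a' ∈ A}; |A| = 7.
Bounds: 2|A|-1 ≤ |A - A| ≤ |A|² - |A| + 1, i.e. 13 ≤ |A - A| ≤ 43.
Note: 0 ∈ A - A always (from a - a). The set is symmetric: if d ∈ A - A then -d ∈ A - A.
Enumerate nonzero differences d = a - a' with a > a' (then include -d):
Positive differences: {1, 2, 4, 5, 6, 7, 9, 11, 12, 13, 14, 15, 16, 17}
Full difference set: {0} ∪ (positive diffs) ∪ (negative diffs).
|A - A| = 1 + 2·14 = 29 (matches direct enumeration: 29).

|A - A| = 29


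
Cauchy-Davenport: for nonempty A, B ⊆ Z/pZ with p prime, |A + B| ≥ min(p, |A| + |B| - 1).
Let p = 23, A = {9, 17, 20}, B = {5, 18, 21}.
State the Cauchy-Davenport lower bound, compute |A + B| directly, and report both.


Cauchy-Davenport: |A + B| ≥ min(p, |A| + |B| - 1) for A, B nonempty in Z/pZ.
|A| = 3, |B| = 3, p = 23.
CD lower bound = min(23, 3 + 3 - 1) = min(23, 5) = 5.
Compute A + B mod 23 directly:
a = 9: 9+5=14, 9+18=4, 9+21=7
a = 17: 17+5=22, 17+18=12, 17+21=15
a = 20: 20+5=2, 20+18=15, 20+21=18
A + B = {2, 4, 7, 12, 14, 15, 18, 22}, so |A + B| = 8.
Verify: 8 ≥ 5? Yes ✓.

CD lower bound = 5, actual |A + B| = 8.


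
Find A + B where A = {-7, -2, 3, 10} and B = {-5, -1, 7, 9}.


A + B = {a + b : a ∈ A, b ∈ B}.
Enumerate all |A|·|B| = 4·4 = 16 pairs (a, b) and collect distinct sums.
a = -7: -7+-5=-12, -7+-1=-8, -7+7=0, -7+9=2
a = -2: -2+-5=-7, -2+-1=-3, -2+7=5, -2+9=7
a = 3: 3+-5=-2, 3+-1=2, 3+7=10, 3+9=12
a = 10: 10+-5=5, 10+-1=9, 10+7=17, 10+9=19
Collecting distinct sums: A + B = {-12, -8, -7, -3, -2, 0, 2, 5, 7, 9, 10, 12, 17, 19}
|A + B| = 14

A + B = {-12, -8, -7, -3, -2, 0, 2, 5, 7, 9, 10, 12, 17, 19}


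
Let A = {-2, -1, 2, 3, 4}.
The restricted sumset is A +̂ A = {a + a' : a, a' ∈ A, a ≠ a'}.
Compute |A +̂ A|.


Restricted sumset: A +̂ A = {a + a' : a ∈ A, a' ∈ A, a ≠ a'}.
Equivalently, take A + A and drop any sum 2a that is achievable ONLY as a + a for a ∈ A (i.e. sums representable only with equal summands).
Enumerate pairs (a, a') with a < a' (symmetric, so each unordered pair gives one sum; this covers all a ≠ a'):
  -2 + -1 = -3
  -2 + 2 = 0
  -2 + 3 = 1
  -2 + 4 = 2
  -1 + 2 = 1
  -1 + 3 = 2
  -1 + 4 = 3
  2 + 3 = 5
  2 + 4 = 6
  3 + 4 = 7
Collected distinct sums: {-3, 0, 1, 2, 3, 5, 6, 7}
|A +̂ A| = 8
(Reference bound: |A +̂ A| ≥ 2|A| - 3 for |A| ≥ 2, with |A| = 5 giving ≥ 7.)

|A +̂ A| = 8


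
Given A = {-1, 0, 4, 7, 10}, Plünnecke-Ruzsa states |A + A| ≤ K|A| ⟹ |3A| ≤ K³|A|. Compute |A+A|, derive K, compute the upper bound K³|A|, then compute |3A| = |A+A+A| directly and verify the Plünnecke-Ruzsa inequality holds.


|A| = 5.
Step 1: Compute A + A by enumerating all 25 pairs.
A + A = {-2, -1, 0, 3, 4, 6, 7, 8, 9, 10, 11, 14, 17, 20}, so |A + A| = 14.
Step 2: Doubling constant K = |A + A|/|A| = 14/5 = 14/5 ≈ 2.8000.
Step 3: Plünnecke-Ruzsa gives |3A| ≤ K³·|A| = (2.8000)³ · 5 ≈ 109.7600.
Step 4: Compute 3A = A + A + A directly by enumerating all triples (a,b,c) ∈ A³; |3A| = 27.
Step 5: Check 27 ≤ 109.7600? Yes ✓.

K = 14/5, Plünnecke-Ruzsa bound K³|A| ≈ 109.7600, |3A| = 27, inequality holds.


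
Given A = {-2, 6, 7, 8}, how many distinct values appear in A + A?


A + A = {a + a' : a, a' ∈ A}; |A| = 4.
General bounds: 2|A| - 1 ≤ |A + A| ≤ |A|(|A|+1)/2, i.e. 7 ≤ |A + A| ≤ 10.
Lower bound 2|A|-1 is attained iff A is an arithmetic progression.
Enumerate sums a + a' for a ≤ a' (symmetric, so this suffices):
a = -2: -2+-2=-4, -2+6=4, -2+7=5, -2+8=6
a = 6: 6+6=12, 6+7=13, 6+8=14
a = 7: 7+7=14, 7+8=15
a = 8: 8+8=16
Distinct sums: {-4, 4, 5, 6, 12, 13, 14, 15, 16}
|A + A| = 9

|A + A| = 9


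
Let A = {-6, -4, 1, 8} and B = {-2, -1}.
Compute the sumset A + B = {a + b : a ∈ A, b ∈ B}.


A + B = {a + b : a ∈ A, b ∈ B}.
Enumerate all |A|·|B| = 4·2 = 8 pairs (a, b) and collect distinct sums.
a = -6: -6+-2=-8, -6+-1=-7
a = -4: -4+-2=-6, -4+-1=-5
a = 1: 1+-2=-1, 1+-1=0
a = 8: 8+-2=6, 8+-1=7
Collecting distinct sums: A + B = {-8, -7, -6, -5, -1, 0, 6, 7}
|A + B| = 8

A + B = {-8, -7, -6, -5, -1, 0, 6, 7}


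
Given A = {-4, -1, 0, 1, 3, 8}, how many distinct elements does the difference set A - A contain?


A - A = {a - a' : a, a' ∈ A}; |A| = 6.
Bounds: 2|A|-1 ≤ |A - A| ≤ |A|² - |A| + 1, i.e. 11 ≤ |A - A| ≤ 31.
Note: 0 ∈ A - A always (from a - a). The set is symmetric: if d ∈ A - A then -d ∈ A - A.
Enumerate nonzero differences d = a - a' with a > a' (then include -d):
Positive differences: {1, 2, 3, 4, 5, 7, 8, 9, 12}
Full difference set: {0} ∪ (positive diffs) ∪ (negative diffs).
|A - A| = 1 + 2·9 = 19 (matches direct enumeration: 19).

|A - A| = 19


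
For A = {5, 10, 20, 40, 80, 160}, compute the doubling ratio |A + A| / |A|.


|A| = 6.
Compute A + A by enumerating all 36 pairs.
A + A = {10, 15, 20, 25, 30, 40, 45, 50, 60, 80, 85, 90, 100, 120, 160, 165, 170, 180, 200, 240, 320}, so |A + A| = 21.
K = |A + A| / |A| = 21/6 = 7/2 ≈ 3.5000.
Reference: AP of size 6 gives K = 11/6 ≈ 1.8333; a fully generic set of size 6 gives K ≈ 3.5000.

|A| = 6, |A + A| = 21, K = 21/6 = 7/2.


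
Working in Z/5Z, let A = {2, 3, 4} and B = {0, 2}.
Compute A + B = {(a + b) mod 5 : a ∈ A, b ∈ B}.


Work in Z/5Z: reduce every sum a + b modulo 5.
Enumerate all 6 pairs:
a = 2: 2+0=2, 2+2=4
a = 3: 3+0=3, 3+2=0
a = 4: 4+0=4, 4+2=1
Distinct residues collected: {0, 1, 2, 3, 4}
|A + B| = 5 (out of 5 total residues).

A + B = {0, 1, 2, 3, 4}


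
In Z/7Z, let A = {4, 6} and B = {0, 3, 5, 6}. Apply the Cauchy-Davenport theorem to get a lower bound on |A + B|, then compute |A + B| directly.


Cauchy-Davenport: |A + B| ≥ min(p, |A| + |B| - 1) for A, B nonempty in Z/pZ.
|A| = 2, |B| = 4, p = 7.
CD lower bound = min(7, 2 + 4 - 1) = min(7, 5) = 5.
Compute A + B mod 7 directly:
a = 4: 4+0=4, 4+3=0, 4+5=2, 4+6=3
a = 6: 6+0=6, 6+3=2, 6+5=4, 6+6=5
A + B = {0, 2, 3, 4, 5, 6}, so |A + B| = 6.
Verify: 6 ≥ 5? Yes ✓.

CD lower bound = 5, actual |A + B| = 6.


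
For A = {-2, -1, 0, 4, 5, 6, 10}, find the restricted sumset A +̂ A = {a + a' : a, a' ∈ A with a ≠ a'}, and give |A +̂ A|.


Restricted sumset: A +̂ A = {a + a' : a ∈ A, a' ∈ A, a ≠ a'}.
Equivalently, take A + A and drop any sum 2a that is achievable ONLY as a + a for a ∈ A (i.e. sums representable only with equal summands).
Enumerate pairs (a, a') with a < a' (symmetric, so each unordered pair gives one sum; this covers all a ≠ a'):
  -2 + -1 = -3
  -2 + 0 = -2
  -2 + 4 = 2
  -2 + 5 = 3
  -2 + 6 = 4
  -2 + 10 = 8
  -1 + 0 = -1
  -1 + 4 = 3
  -1 + 5 = 4
  -1 + 6 = 5
  -1 + 10 = 9
  0 + 4 = 4
  0 + 5 = 5
  0 + 6 = 6
  0 + 10 = 10
  4 + 5 = 9
  4 + 6 = 10
  4 + 10 = 14
  5 + 6 = 11
  5 + 10 = 15
  6 + 10 = 16
Collected distinct sums: {-3, -2, -1, 2, 3, 4, 5, 6, 8, 9, 10, 11, 14, 15, 16}
|A +̂ A| = 15
(Reference bound: |A +̂ A| ≥ 2|A| - 3 for |A| ≥ 2, with |A| = 7 giving ≥ 11.)

|A +̂ A| = 15


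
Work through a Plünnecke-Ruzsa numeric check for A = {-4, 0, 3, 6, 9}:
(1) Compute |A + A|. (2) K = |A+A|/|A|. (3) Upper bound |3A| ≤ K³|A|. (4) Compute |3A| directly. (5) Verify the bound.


|A| = 5.
Step 1: Compute A + A by enumerating all 25 pairs.
A + A = {-8, -4, -1, 0, 2, 3, 5, 6, 9, 12, 15, 18}, so |A + A| = 12.
Step 2: Doubling constant K = |A + A|/|A| = 12/5 = 12/5 ≈ 2.4000.
Step 3: Plünnecke-Ruzsa gives |3A| ≤ K³·|A| = (2.4000)³ · 5 ≈ 69.1200.
Step 4: Compute 3A = A + A + A directly by enumerating all triples (a,b,c) ∈ A³; |3A| = 22.
Step 5: Check 22 ≤ 69.1200? Yes ✓.

K = 12/5, Plünnecke-Ruzsa bound K³|A| ≈ 69.1200, |3A| = 22, inequality holds.


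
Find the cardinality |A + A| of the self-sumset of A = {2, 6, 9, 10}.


A + A = {a + a' : a, a' ∈ A}; |A| = 4.
General bounds: 2|A| - 1 ≤ |A + A| ≤ |A|(|A|+1)/2, i.e. 7 ≤ |A + A| ≤ 10.
Lower bound 2|A|-1 is attained iff A is an arithmetic progression.
Enumerate sums a + a' for a ≤ a' (symmetric, so this suffices):
a = 2: 2+2=4, 2+6=8, 2+9=11, 2+10=12
a = 6: 6+6=12, 6+9=15, 6+10=16
a = 9: 9+9=18, 9+10=19
a = 10: 10+10=20
Distinct sums: {4, 8, 11, 12, 15, 16, 18, 19, 20}
|A + A| = 9

|A + A| = 9


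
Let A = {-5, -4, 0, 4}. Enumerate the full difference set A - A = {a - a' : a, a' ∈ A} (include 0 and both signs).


A - A = {a - a' : a, a' ∈ A}.
Compute a - a' for each ordered pair (a, a'):
a = -5: -5--5=0, -5--4=-1, -5-0=-5, -5-4=-9
a = -4: -4--5=1, -4--4=0, -4-0=-4, -4-4=-8
a = 0: 0--5=5, 0--4=4, 0-0=0, 0-4=-4
a = 4: 4--5=9, 4--4=8, 4-0=4, 4-4=0
Collecting distinct values (and noting 0 appears from a-a):
A - A = {-9, -8, -5, -4, -1, 0, 1, 4, 5, 8, 9}
|A - A| = 11

A - A = {-9, -8, -5, -4, -1, 0, 1, 4, 5, 8, 9}


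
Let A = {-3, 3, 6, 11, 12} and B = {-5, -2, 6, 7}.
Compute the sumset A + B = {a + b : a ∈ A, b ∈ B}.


A + B = {a + b : a ∈ A, b ∈ B}.
Enumerate all |A|·|B| = 5·4 = 20 pairs (a, b) and collect distinct sums.
a = -3: -3+-5=-8, -3+-2=-5, -3+6=3, -3+7=4
a = 3: 3+-5=-2, 3+-2=1, 3+6=9, 3+7=10
a = 6: 6+-5=1, 6+-2=4, 6+6=12, 6+7=13
a = 11: 11+-5=6, 11+-2=9, 11+6=17, 11+7=18
a = 12: 12+-5=7, 12+-2=10, 12+6=18, 12+7=19
Collecting distinct sums: A + B = {-8, -5, -2, 1, 3, 4, 6, 7, 9, 10, 12, 13, 17, 18, 19}
|A + B| = 15

A + B = {-8, -5, -2, 1, 3, 4, 6, 7, 9, 10, 12, 13, 17, 18, 19}


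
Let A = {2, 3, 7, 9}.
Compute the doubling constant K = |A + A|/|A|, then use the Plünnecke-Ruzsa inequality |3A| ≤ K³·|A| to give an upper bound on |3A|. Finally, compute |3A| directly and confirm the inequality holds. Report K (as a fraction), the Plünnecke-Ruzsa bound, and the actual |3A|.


|A| = 4.
Step 1: Compute A + A by enumerating all 16 pairs.
A + A = {4, 5, 6, 9, 10, 11, 12, 14, 16, 18}, so |A + A| = 10.
Step 2: Doubling constant K = |A + A|/|A| = 10/4 = 10/4 ≈ 2.5000.
Step 3: Plünnecke-Ruzsa gives |3A| ≤ K³·|A| = (2.5000)³ · 4 ≈ 62.5000.
Step 4: Compute 3A = A + A + A directly by enumerating all triples (a,b,c) ∈ A³; |3A| = 18.
Step 5: Check 18 ≤ 62.5000? Yes ✓.

K = 10/4, Plünnecke-Ruzsa bound K³|A| ≈ 62.5000, |3A| = 18, inequality holds.


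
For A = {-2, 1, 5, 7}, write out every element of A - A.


A - A = {a - a' : a, a' ∈ A}.
Compute a - a' for each ordered pair (a, a'):
a = -2: -2--2=0, -2-1=-3, -2-5=-7, -2-7=-9
a = 1: 1--2=3, 1-1=0, 1-5=-4, 1-7=-6
a = 5: 5--2=7, 5-1=4, 5-5=0, 5-7=-2
a = 7: 7--2=9, 7-1=6, 7-5=2, 7-7=0
Collecting distinct values (and noting 0 appears from a-a):
A - A = {-9, -7, -6, -4, -3, -2, 0, 2, 3, 4, 6, 7, 9}
|A - A| = 13

A - A = {-9, -7, -6, -4, -3, -2, 0, 2, 3, 4, 6, 7, 9}


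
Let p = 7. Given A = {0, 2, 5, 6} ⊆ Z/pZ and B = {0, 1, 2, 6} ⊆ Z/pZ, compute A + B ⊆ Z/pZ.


Work in Z/7Z: reduce every sum a + b modulo 7.
Enumerate all 16 pairs:
a = 0: 0+0=0, 0+1=1, 0+2=2, 0+6=6
a = 2: 2+0=2, 2+1=3, 2+2=4, 2+6=1
a = 5: 5+0=5, 5+1=6, 5+2=0, 5+6=4
a = 6: 6+0=6, 6+1=0, 6+2=1, 6+6=5
Distinct residues collected: {0, 1, 2, 3, 4, 5, 6}
|A + B| = 7 (out of 7 total residues).

A + B = {0, 1, 2, 3, 4, 5, 6}


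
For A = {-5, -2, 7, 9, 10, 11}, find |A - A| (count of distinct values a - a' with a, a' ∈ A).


A - A = {a - a' : a, a' ∈ A}; |A| = 6.
Bounds: 2|A|-1 ≤ |A - A| ≤ |A|² - |A| + 1, i.e. 11 ≤ |A - A| ≤ 31.
Note: 0 ∈ A - A always (from a - a). The set is symmetric: if d ∈ A - A then -d ∈ A - A.
Enumerate nonzero differences d = a - a' with a > a' (then include -d):
Positive differences: {1, 2, 3, 4, 9, 11, 12, 13, 14, 15, 16}
Full difference set: {0} ∪ (positive diffs) ∪ (negative diffs).
|A - A| = 1 + 2·11 = 23 (matches direct enumeration: 23).

|A - A| = 23


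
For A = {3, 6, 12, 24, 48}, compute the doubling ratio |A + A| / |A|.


|A| = 5.
Compute A + A by enumerating all 25 pairs.
A + A = {6, 9, 12, 15, 18, 24, 27, 30, 36, 48, 51, 54, 60, 72, 96}, so |A + A| = 15.
K = |A + A| / |A| = 15/5 = 3/1 ≈ 3.0000.
Reference: AP of size 5 gives K = 9/5 ≈ 1.8000; a fully generic set of size 5 gives K ≈ 3.0000.

|A| = 5, |A + A| = 15, K = 15/5 = 3/1.


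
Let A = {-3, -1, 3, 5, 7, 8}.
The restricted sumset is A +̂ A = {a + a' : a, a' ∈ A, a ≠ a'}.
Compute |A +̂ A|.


Restricted sumset: A +̂ A = {a + a' : a ∈ A, a' ∈ A, a ≠ a'}.
Equivalently, take A + A and drop any sum 2a that is achievable ONLY as a + a for a ∈ A (i.e. sums representable only with equal summands).
Enumerate pairs (a, a') with a < a' (symmetric, so each unordered pair gives one sum; this covers all a ≠ a'):
  -3 + -1 = -4
  -3 + 3 = 0
  -3 + 5 = 2
  -3 + 7 = 4
  -3 + 8 = 5
  -1 + 3 = 2
  -1 + 5 = 4
  -1 + 7 = 6
  -1 + 8 = 7
  3 + 5 = 8
  3 + 7 = 10
  3 + 8 = 11
  5 + 7 = 12
  5 + 8 = 13
  7 + 8 = 15
Collected distinct sums: {-4, 0, 2, 4, 5, 6, 7, 8, 10, 11, 12, 13, 15}
|A +̂ A| = 13
(Reference bound: |A +̂ A| ≥ 2|A| - 3 for |A| ≥ 2, with |A| = 6 giving ≥ 9.)

|A +̂ A| = 13


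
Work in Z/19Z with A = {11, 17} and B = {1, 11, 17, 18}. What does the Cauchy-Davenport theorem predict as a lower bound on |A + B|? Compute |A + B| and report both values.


Cauchy-Davenport: |A + B| ≥ min(p, |A| + |B| - 1) for A, B nonempty in Z/pZ.
|A| = 2, |B| = 4, p = 19.
CD lower bound = min(19, 2 + 4 - 1) = min(19, 5) = 5.
Compute A + B mod 19 directly:
a = 11: 11+1=12, 11+11=3, 11+17=9, 11+18=10
a = 17: 17+1=18, 17+11=9, 17+17=15, 17+18=16
A + B = {3, 9, 10, 12, 15, 16, 18}, so |A + B| = 7.
Verify: 7 ≥ 5? Yes ✓.

CD lower bound = 5, actual |A + B| = 7.


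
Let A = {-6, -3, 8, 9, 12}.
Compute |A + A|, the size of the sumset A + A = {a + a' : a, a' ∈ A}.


A + A = {a + a' : a, a' ∈ A}; |A| = 5.
General bounds: 2|A| - 1 ≤ |A + A| ≤ |A|(|A|+1)/2, i.e. 9 ≤ |A + A| ≤ 15.
Lower bound 2|A|-1 is attained iff A is an arithmetic progression.
Enumerate sums a + a' for a ≤ a' (symmetric, so this suffices):
a = -6: -6+-6=-12, -6+-3=-9, -6+8=2, -6+9=3, -6+12=6
a = -3: -3+-3=-6, -3+8=5, -3+9=6, -3+12=9
a = 8: 8+8=16, 8+9=17, 8+12=20
a = 9: 9+9=18, 9+12=21
a = 12: 12+12=24
Distinct sums: {-12, -9, -6, 2, 3, 5, 6, 9, 16, 17, 18, 20, 21, 24}
|A + A| = 14

|A + A| = 14


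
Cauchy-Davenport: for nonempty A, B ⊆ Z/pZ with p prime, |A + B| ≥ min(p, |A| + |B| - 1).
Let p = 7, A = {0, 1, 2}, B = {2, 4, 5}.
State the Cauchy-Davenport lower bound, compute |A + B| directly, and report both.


Cauchy-Davenport: |A + B| ≥ min(p, |A| + |B| - 1) for A, B nonempty in Z/pZ.
|A| = 3, |B| = 3, p = 7.
CD lower bound = min(7, 3 + 3 - 1) = min(7, 5) = 5.
Compute A + B mod 7 directly:
a = 0: 0+2=2, 0+4=4, 0+5=5
a = 1: 1+2=3, 1+4=5, 1+5=6
a = 2: 2+2=4, 2+4=6, 2+5=0
A + B = {0, 2, 3, 4, 5, 6}, so |A + B| = 6.
Verify: 6 ≥ 5? Yes ✓.

CD lower bound = 5, actual |A + B| = 6.


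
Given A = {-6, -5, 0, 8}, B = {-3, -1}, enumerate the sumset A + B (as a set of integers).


A + B = {a + b : a ∈ A, b ∈ B}.
Enumerate all |A|·|B| = 4·2 = 8 pairs (a, b) and collect distinct sums.
a = -6: -6+-3=-9, -6+-1=-7
a = -5: -5+-3=-8, -5+-1=-6
a = 0: 0+-3=-3, 0+-1=-1
a = 8: 8+-3=5, 8+-1=7
Collecting distinct sums: A + B = {-9, -8, -7, -6, -3, -1, 5, 7}
|A + B| = 8

A + B = {-9, -8, -7, -6, -3, -1, 5, 7}


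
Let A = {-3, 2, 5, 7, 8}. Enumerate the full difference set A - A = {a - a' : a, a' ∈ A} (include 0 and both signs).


A - A = {a - a' : a, a' ∈ A}.
Compute a - a' for each ordered pair (a, a'):
a = -3: -3--3=0, -3-2=-5, -3-5=-8, -3-7=-10, -3-8=-11
a = 2: 2--3=5, 2-2=0, 2-5=-3, 2-7=-5, 2-8=-6
a = 5: 5--3=8, 5-2=3, 5-5=0, 5-7=-2, 5-8=-3
a = 7: 7--3=10, 7-2=5, 7-5=2, 7-7=0, 7-8=-1
a = 8: 8--3=11, 8-2=6, 8-5=3, 8-7=1, 8-8=0
Collecting distinct values (and noting 0 appears from a-a):
A - A = {-11, -10, -8, -6, -5, -3, -2, -1, 0, 1, 2, 3, 5, 6, 8, 10, 11}
|A - A| = 17

A - A = {-11, -10, -8, -6, -5, -3, -2, -1, 0, 1, 2, 3, 5, 6, 8, 10, 11}


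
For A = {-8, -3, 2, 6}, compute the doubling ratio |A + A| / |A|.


|A| = 4.
Compute A + A by enumerating all 16 pairs.
A + A = {-16, -11, -6, -2, -1, 3, 4, 8, 12}, so |A + A| = 9.
K = |A + A| / |A| = 9/4 (already in lowest terms) ≈ 2.2500.
Reference: AP of size 4 gives K = 7/4 ≈ 1.7500; a fully generic set of size 4 gives K ≈ 2.5000.

|A| = 4, |A + A| = 9, K = 9/4.


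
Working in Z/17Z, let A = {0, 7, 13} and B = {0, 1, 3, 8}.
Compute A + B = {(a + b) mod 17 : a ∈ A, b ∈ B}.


Work in Z/17Z: reduce every sum a + b modulo 17.
Enumerate all 12 pairs:
a = 0: 0+0=0, 0+1=1, 0+3=3, 0+8=8
a = 7: 7+0=7, 7+1=8, 7+3=10, 7+8=15
a = 13: 13+0=13, 13+1=14, 13+3=16, 13+8=4
Distinct residues collected: {0, 1, 3, 4, 7, 8, 10, 13, 14, 15, 16}
|A + B| = 11 (out of 17 total residues).

A + B = {0, 1, 3, 4, 7, 8, 10, 13, 14, 15, 16}


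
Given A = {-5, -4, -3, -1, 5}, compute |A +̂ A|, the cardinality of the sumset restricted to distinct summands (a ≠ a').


Restricted sumset: A +̂ A = {a + a' : a ∈ A, a' ∈ A, a ≠ a'}.
Equivalently, take A + A and drop any sum 2a that is achievable ONLY as a + a for a ∈ A (i.e. sums representable only with equal summands).
Enumerate pairs (a, a') with a < a' (symmetric, so each unordered pair gives one sum; this covers all a ≠ a'):
  -5 + -4 = -9
  -5 + -3 = -8
  -5 + -1 = -6
  -5 + 5 = 0
  -4 + -3 = -7
  -4 + -1 = -5
  -4 + 5 = 1
  -3 + -1 = -4
  -3 + 5 = 2
  -1 + 5 = 4
Collected distinct sums: {-9, -8, -7, -6, -5, -4, 0, 1, 2, 4}
|A +̂ A| = 10
(Reference bound: |A +̂ A| ≥ 2|A| - 3 for |A| ≥ 2, with |A| = 5 giving ≥ 7.)

|A +̂ A| = 10


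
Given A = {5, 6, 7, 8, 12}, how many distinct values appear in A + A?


A + A = {a + a' : a, a' ∈ A}; |A| = 5.
General bounds: 2|A| - 1 ≤ |A + A| ≤ |A|(|A|+1)/2, i.e. 9 ≤ |A + A| ≤ 15.
Lower bound 2|A|-1 is attained iff A is an arithmetic progression.
Enumerate sums a + a' for a ≤ a' (symmetric, so this suffices):
a = 5: 5+5=10, 5+6=11, 5+7=12, 5+8=13, 5+12=17
a = 6: 6+6=12, 6+7=13, 6+8=14, 6+12=18
a = 7: 7+7=14, 7+8=15, 7+12=19
a = 8: 8+8=16, 8+12=20
a = 12: 12+12=24
Distinct sums: {10, 11, 12, 13, 14, 15, 16, 17, 18, 19, 20, 24}
|A + A| = 12

|A + A| = 12


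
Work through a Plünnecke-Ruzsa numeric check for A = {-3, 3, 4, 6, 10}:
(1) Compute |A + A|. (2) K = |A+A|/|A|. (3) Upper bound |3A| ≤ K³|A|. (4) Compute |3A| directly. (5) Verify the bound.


|A| = 5.
Step 1: Compute A + A by enumerating all 25 pairs.
A + A = {-6, 0, 1, 3, 6, 7, 8, 9, 10, 12, 13, 14, 16, 20}, so |A + A| = 14.
Step 2: Doubling constant K = |A + A|/|A| = 14/5 = 14/5 ≈ 2.8000.
Step 3: Plünnecke-Ruzsa gives |3A| ≤ K³·|A| = (2.8000)³ · 5 ≈ 109.7600.
Step 4: Compute 3A = A + A + A directly by enumerating all triples (a,b,c) ∈ A³; |3A| = 26.
Step 5: Check 26 ≤ 109.7600? Yes ✓.

K = 14/5, Plünnecke-Ruzsa bound K³|A| ≈ 109.7600, |3A| = 26, inequality holds.


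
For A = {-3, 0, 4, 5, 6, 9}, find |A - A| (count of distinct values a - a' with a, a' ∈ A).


A - A = {a - a' : a, a' ∈ A}; |A| = 6.
Bounds: 2|A|-1 ≤ |A - A| ≤ |A|² - |A| + 1, i.e. 11 ≤ |A - A| ≤ 31.
Note: 0 ∈ A - A always (from a - a). The set is symmetric: if d ∈ A - A then -d ∈ A - A.
Enumerate nonzero differences d = a - a' with a > a' (then include -d):
Positive differences: {1, 2, 3, 4, 5, 6, 7, 8, 9, 12}
Full difference set: {0} ∪ (positive diffs) ∪ (negative diffs).
|A - A| = 1 + 2·10 = 21 (matches direct enumeration: 21).

|A - A| = 21


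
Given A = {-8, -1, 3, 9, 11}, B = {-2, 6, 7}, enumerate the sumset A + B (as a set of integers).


A + B = {a + b : a ∈ A, b ∈ B}.
Enumerate all |A|·|B| = 5·3 = 15 pairs (a, b) and collect distinct sums.
a = -8: -8+-2=-10, -8+6=-2, -8+7=-1
a = -1: -1+-2=-3, -1+6=5, -1+7=6
a = 3: 3+-2=1, 3+6=9, 3+7=10
a = 9: 9+-2=7, 9+6=15, 9+7=16
a = 11: 11+-2=9, 11+6=17, 11+7=18
Collecting distinct sums: A + B = {-10, -3, -2, -1, 1, 5, 6, 7, 9, 10, 15, 16, 17, 18}
|A + B| = 14

A + B = {-10, -3, -2, -1, 1, 5, 6, 7, 9, 10, 15, 16, 17, 18}


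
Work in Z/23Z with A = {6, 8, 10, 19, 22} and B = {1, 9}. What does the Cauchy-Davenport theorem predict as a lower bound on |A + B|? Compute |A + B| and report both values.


Cauchy-Davenport: |A + B| ≥ min(p, |A| + |B| - 1) for A, B nonempty in Z/pZ.
|A| = 5, |B| = 2, p = 23.
CD lower bound = min(23, 5 + 2 - 1) = min(23, 6) = 6.
Compute A + B mod 23 directly:
a = 6: 6+1=7, 6+9=15
a = 8: 8+1=9, 8+9=17
a = 10: 10+1=11, 10+9=19
a = 19: 19+1=20, 19+9=5
a = 22: 22+1=0, 22+9=8
A + B = {0, 5, 7, 8, 9, 11, 15, 17, 19, 20}, so |A + B| = 10.
Verify: 10 ≥ 6? Yes ✓.

CD lower bound = 6, actual |A + B| = 10.


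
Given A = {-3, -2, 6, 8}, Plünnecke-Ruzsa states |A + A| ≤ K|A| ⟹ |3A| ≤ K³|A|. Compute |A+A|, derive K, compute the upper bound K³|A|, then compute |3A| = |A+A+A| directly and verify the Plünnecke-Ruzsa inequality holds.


|A| = 4.
Step 1: Compute A + A by enumerating all 16 pairs.
A + A = {-6, -5, -4, 3, 4, 5, 6, 12, 14, 16}, so |A + A| = 10.
Step 2: Doubling constant K = |A + A|/|A| = 10/4 = 10/4 ≈ 2.5000.
Step 3: Plünnecke-Ruzsa gives |3A| ≤ K³·|A| = (2.5000)³ · 4 ≈ 62.5000.
Step 4: Compute 3A = A + A + A directly by enumerating all triples (a,b,c) ∈ A³; |3A| = 19.
Step 5: Check 19 ≤ 62.5000? Yes ✓.

K = 10/4, Plünnecke-Ruzsa bound K³|A| ≈ 62.5000, |3A| = 19, inequality holds.


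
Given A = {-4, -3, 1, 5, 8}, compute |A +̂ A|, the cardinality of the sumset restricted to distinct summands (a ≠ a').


Restricted sumset: A +̂ A = {a + a' : a ∈ A, a' ∈ A, a ≠ a'}.
Equivalently, take A + A and drop any sum 2a that is achievable ONLY as a + a for a ∈ A (i.e. sums representable only with equal summands).
Enumerate pairs (a, a') with a < a' (symmetric, so each unordered pair gives one sum; this covers all a ≠ a'):
  -4 + -3 = -7
  -4 + 1 = -3
  -4 + 5 = 1
  -4 + 8 = 4
  -3 + 1 = -2
  -3 + 5 = 2
  -3 + 8 = 5
  1 + 5 = 6
  1 + 8 = 9
  5 + 8 = 13
Collected distinct sums: {-7, -3, -2, 1, 2, 4, 5, 6, 9, 13}
|A +̂ A| = 10
(Reference bound: |A +̂ A| ≥ 2|A| - 3 for |A| ≥ 2, with |A| = 5 giving ≥ 7.)

|A +̂ A| = 10


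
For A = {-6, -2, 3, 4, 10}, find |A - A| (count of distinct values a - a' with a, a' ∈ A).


A - A = {a - a' : a, a' ∈ A}; |A| = 5.
Bounds: 2|A|-1 ≤ |A - A| ≤ |A|² - |A| + 1, i.e. 9 ≤ |A - A| ≤ 21.
Note: 0 ∈ A - A always (from a - a). The set is symmetric: if d ∈ A - A then -d ∈ A - A.
Enumerate nonzero differences d = a - a' with a > a' (then include -d):
Positive differences: {1, 4, 5, 6, 7, 9, 10, 12, 16}
Full difference set: {0} ∪ (positive diffs) ∪ (negative diffs).
|A - A| = 1 + 2·9 = 19 (matches direct enumeration: 19).

|A - A| = 19


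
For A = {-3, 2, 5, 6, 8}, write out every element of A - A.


A - A = {a - a' : a, a' ∈ A}.
Compute a - a' for each ordered pair (a, a'):
a = -3: -3--3=0, -3-2=-5, -3-5=-8, -3-6=-9, -3-8=-11
a = 2: 2--3=5, 2-2=0, 2-5=-3, 2-6=-4, 2-8=-6
a = 5: 5--3=8, 5-2=3, 5-5=0, 5-6=-1, 5-8=-3
a = 6: 6--3=9, 6-2=4, 6-5=1, 6-6=0, 6-8=-2
a = 8: 8--3=11, 8-2=6, 8-5=3, 8-6=2, 8-8=0
Collecting distinct values (and noting 0 appears from a-a):
A - A = {-11, -9, -8, -6, -5, -4, -3, -2, -1, 0, 1, 2, 3, 4, 5, 6, 8, 9, 11}
|A - A| = 19

A - A = {-11, -9, -8, -6, -5, -4, -3, -2, -1, 0, 1, 2, 3, 4, 5, 6, 8, 9, 11}


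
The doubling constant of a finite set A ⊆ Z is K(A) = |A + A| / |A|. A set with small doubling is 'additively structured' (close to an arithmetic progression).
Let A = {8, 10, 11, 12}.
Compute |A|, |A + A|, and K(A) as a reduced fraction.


|A| = 4.
Compute A + A by enumerating all 16 pairs.
A + A = {16, 18, 19, 20, 21, 22, 23, 24}, so |A + A| = 8.
K = |A + A| / |A| = 8/4 = 2/1 ≈ 2.0000.
Reference: AP of size 4 gives K = 7/4 ≈ 1.7500; a fully generic set of size 4 gives K ≈ 2.5000.

|A| = 4, |A + A| = 8, K = 8/4 = 2/1.


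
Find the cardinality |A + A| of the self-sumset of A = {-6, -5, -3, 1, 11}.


A + A = {a + a' : a, a' ∈ A}; |A| = 5.
General bounds: 2|A| - 1 ≤ |A + A| ≤ |A|(|A|+1)/2, i.e. 9 ≤ |A + A| ≤ 15.
Lower bound 2|A|-1 is attained iff A is an arithmetic progression.
Enumerate sums a + a' for a ≤ a' (symmetric, so this suffices):
a = -6: -6+-6=-12, -6+-5=-11, -6+-3=-9, -6+1=-5, -6+11=5
a = -5: -5+-5=-10, -5+-3=-8, -5+1=-4, -5+11=6
a = -3: -3+-3=-6, -3+1=-2, -3+11=8
a = 1: 1+1=2, 1+11=12
a = 11: 11+11=22
Distinct sums: {-12, -11, -10, -9, -8, -6, -5, -4, -2, 2, 5, 6, 8, 12, 22}
|A + A| = 15

|A + A| = 15


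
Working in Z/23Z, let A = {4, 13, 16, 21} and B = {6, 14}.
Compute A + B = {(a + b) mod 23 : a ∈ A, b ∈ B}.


Work in Z/23Z: reduce every sum a + b modulo 23.
Enumerate all 8 pairs:
a = 4: 4+6=10, 4+14=18
a = 13: 13+6=19, 13+14=4
a = 16: 16+6=22, 16+14=7
a = 21: 21+6=4, 21+14=12
Distinct residues collected: {4, 7, 10, 12, 18, 19, 22}
|A + B| = 7 (out of 23 total residues).

A + B = {4, 7, 10, 12, 18, 19, 22}


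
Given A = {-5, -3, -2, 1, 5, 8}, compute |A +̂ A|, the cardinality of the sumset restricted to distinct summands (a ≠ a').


Restricted sumset: A +̂ A = {a + a' : a ∈ A, a' ∈ A, a ≠ a'}.
Equivalently, take A + A and drop any sum 2a that is achievable ONLY as a + a for a ∈ A (i.e. sums representable only with equal summands).
Enumerate pairs (a, a') with a < a' (symmetric, so each unordered pair gives one sum; this covers all a ≠ a'):
  -5 + -3 = -8
  -5 + -2 = -7
  -5 + 1 = -4
  -5 + 5 = 0
  -5 + 8 = 3
  -3 + -2 = -5
  -3 + 1 = -2
  -3 + 5 = 2
  -3 + 8 = 5
  -2 + 1 = -1
  -2 + 5 = 3
  -2 + 8 = 6
  1 + 5 = 6
  1 + 8 = 9
  5 + 8 = 13
Collected distinct sums: {-8, -7, -5, -4, -2, -1, 0, 2, 3, 5, 6, 9, 13}
|A +̂ A| = 13
(Reference bound: |A +̂ A| ≥ 2|A| - 3 for |A| ≥ 2, with |A| = 6 giving ≥ 9.)

|A +̂ A| = 13
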